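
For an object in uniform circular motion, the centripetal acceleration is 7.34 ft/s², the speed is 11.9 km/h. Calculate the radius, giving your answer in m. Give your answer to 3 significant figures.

Rearranging: r = v²/a.
a = 7.34 ft/s² = 2.237 m/s²; v = 11.9 km/h = 3.306 m/s.
r = 4.884 m

4.88 m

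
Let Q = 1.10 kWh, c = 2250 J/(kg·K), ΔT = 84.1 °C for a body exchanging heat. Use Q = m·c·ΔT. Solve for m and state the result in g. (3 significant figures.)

20900 g

Rearranging: m = Q/(c·ΔT).
Q = 1.10 kWh = 3.960×10^6 J; c = 2250 J/(kg·K); ΔT = 84.1 °C = 84.10 K.
m = 20.93 kg
20.93 kg × (1 g / 0.001000 kg) = 20927 g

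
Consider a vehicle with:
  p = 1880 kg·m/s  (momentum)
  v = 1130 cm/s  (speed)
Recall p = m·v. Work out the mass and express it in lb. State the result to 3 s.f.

Rearranging p = m·v for m: m = p/v.
p = 1880 kg·m/s; v = 1130 cm/s = 11.30 m/s.
m = 166.4 kg
166.4 kg × (1 lb / 0.4536 kg) = 366.8 lb

367 lb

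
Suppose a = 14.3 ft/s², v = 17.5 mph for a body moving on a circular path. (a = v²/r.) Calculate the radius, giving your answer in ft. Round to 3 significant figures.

46.1 ft

Rearranging a = v²/r for r: r = v²/a.
a = 14.3 ft/s² = 4.359 m/s²; v = 17.5 mph = 7.823 m/s.
r = 14.04 m
14.04 m × (1 ft / 0.3048 m) = 46.07 ft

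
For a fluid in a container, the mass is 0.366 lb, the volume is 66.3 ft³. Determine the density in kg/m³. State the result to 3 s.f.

ρ is given directly by: ρ = m/V.
m = 0.366 lb = 0.1660 kg; V = 66.3 ft³ = 1.877 m³.
ρ = 0.08843 kg/m³

0.0884 kg/m³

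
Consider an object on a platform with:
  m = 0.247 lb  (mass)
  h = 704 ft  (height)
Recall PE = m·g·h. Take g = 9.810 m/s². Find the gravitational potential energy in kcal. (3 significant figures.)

0.0564 kcal

PE is given directly by: PE = mgh.
m = 0.247 lb = 0.1120 kg; h = 704 ft = 214.6 m; g = 9.810 m/s².
PE = 235.8 J
235.8 J × (1 kcal / 4184 J) = 0.05637 kcal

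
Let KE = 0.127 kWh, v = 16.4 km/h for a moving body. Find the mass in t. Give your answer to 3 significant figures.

44.1 t

Rearranging KE = ½mv² for m: m = 2·KE/v².
KE = 0.127 kWh = 4.572×10^5 J; v = 16.4 km/h = 4.556 m/s.
m = 44061 kg
44061 kg × (1 t / 1000 kg) = 44.06 t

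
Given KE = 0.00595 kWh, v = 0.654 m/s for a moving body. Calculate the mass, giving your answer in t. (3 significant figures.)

Solving KE = ½mv² for m: m = 2·KE/v².
KE = 0.00595 kWh = 21420 J; v = 0.654 m/s.
m = 1.002×10^5 kg
1.002×10^5 kg × (1 t / 1000 kg) = 100.2 t

100 t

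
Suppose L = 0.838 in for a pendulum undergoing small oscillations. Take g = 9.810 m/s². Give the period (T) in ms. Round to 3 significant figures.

T is given directly by: T = 2π√(L/g).
L = 0.838 in = 0.02129 m; g = 9.810 m/s².
T = 0.2927 s
0.2927 s × (1 ms / 0.001000 s) = 292.7 ms

293 ms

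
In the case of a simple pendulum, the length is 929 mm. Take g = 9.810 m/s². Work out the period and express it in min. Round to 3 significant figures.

0.0322 min

Directly: T = 2π√(L/g).
L = 929 mm = 0.9290 m; g = 9.810 m/s².
T = 1.934 s
1.934 s × (1 min / 60.00 s) = 0.03223 min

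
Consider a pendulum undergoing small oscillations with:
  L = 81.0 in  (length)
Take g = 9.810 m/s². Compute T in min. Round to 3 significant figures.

T is given directly by: T = 2π√(L/g).
L = 81.0 in = 2.057 m; g = 9.810 m/s².
T = 2.877 s
2.877 s × (1 min / 60.00 s) = 0.04796 min

0.0480 min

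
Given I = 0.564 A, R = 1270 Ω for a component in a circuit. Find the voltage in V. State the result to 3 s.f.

716 V

From Ohm's law: V = IR.
I = 0.564 A; R = 1270 Ω.
V = 716.3 V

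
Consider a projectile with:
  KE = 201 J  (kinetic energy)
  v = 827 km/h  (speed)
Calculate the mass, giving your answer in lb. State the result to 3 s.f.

Solving KE = ½mv² for m: m = 2·KE/v².
KE = 201 J; v = 827 km/h = 229.7 m/s.
m = 0.007618 kg
0.007618 kg × (1 lb / 0.4536 kg) = 0.01679 lb

0.0168 lb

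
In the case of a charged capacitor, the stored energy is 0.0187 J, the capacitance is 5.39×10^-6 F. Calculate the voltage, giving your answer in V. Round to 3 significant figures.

Rearranging E = ½C·V² for V: V = √(2E/C).
E = 0.0187 J; C = 5.39×10^-6 F.
V = 83.30 V

83.3 V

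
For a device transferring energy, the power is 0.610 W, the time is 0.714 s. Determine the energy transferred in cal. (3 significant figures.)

0.104 cal

Rearranging P = W/t for W: W = P·t.
P = 0.610 W; t = 0.714 s.
W = 0.4355 J
0.4355 J × (1 cal / 4.184 J) = 0.1041 cal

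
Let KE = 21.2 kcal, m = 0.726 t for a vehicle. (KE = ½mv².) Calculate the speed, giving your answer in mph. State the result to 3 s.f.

Rearranging KE = ½mv² for v: v = √(2·KE/m).
KE = 21.2 kcal = 88701 J; m = 0.726 t = 726.0 kg.
v = 15.63 m/s
15.63 m/s × (1 mph / 0.4470 m/s) = 34.97 mph

35.0 mph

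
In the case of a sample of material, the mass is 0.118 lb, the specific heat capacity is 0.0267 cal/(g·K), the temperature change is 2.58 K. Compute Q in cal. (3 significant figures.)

3.69 cal

Directly: Q = mcΔT.
m = 0.118 lb = 0.05352 kg; c = 0.0267 cal/(g·K) = 111.7 J/(kg·K); ΔT = 2.58 K.
Q = 15.43 J
15.43 J × (1 cal / 4.184 J) = 3.687 cal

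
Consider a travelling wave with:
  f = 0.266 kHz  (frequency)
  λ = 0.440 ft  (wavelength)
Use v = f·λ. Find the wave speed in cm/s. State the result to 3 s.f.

v is given directly by: v = fλ.
f = 0.266 kHz = 266.0 Hz; λ = 0.440 ft = 0.1341 m.
v = 35.67 m/s
35.67 m/s × (1 cm/s / 0.01000 m/s) = 3567 cm/s

3570 cm/s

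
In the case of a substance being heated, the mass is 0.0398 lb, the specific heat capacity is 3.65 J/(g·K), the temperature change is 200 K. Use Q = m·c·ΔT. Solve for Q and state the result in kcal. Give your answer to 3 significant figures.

Directly: Q = mcΔT.
m = 0.0398 lb = 0.01805 kg; c = 3.65 J/(g·K) = 3650 J/(kg·K); ΔT = 200 K.
Q = 13179 J
13179 J × (1 kcal / 4184 J) = 3.150 kcal

3.15 kcal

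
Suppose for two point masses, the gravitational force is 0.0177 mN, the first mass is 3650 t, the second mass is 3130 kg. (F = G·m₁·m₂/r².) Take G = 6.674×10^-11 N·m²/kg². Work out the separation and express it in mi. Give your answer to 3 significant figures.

0.129 mi

Solving F = G·m₁·m₂/r² for r: r = √(G·m₁m₂/F).
F = 0.0177 mN = 1.770×10^-5 N; m₁ = 3650 t = 3.650×10^6 kg; m₂ = 3130 kg; G = 6.674×10^-11 N·m²/kg².
r = 207.6 m
207.6 m × (1 mi / 1609 m) = 0.1290 mi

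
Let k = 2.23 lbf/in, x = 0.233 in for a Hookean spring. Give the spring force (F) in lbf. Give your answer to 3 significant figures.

0.520 lbf

Directly: F = kx.
k = 2.23 lbf/in = 390.5 N/m; x = 0.233 in = 0.005918 m.
F = 2.311 N
2.311 N × (1 lbf / 4.448 N) = 0.5196 lbf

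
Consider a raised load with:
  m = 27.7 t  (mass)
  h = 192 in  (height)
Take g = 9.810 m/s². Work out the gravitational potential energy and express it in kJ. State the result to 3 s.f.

1330 kJ

PE is given directly by: PE = mgh.
m = 27.7 t = 27700 kg; h = 192 in = 4.877 m; g = 9.810 m/s².
PE = 1.325×10^6 J  (the unit combination reduces to kg·m²/s² = J)
1.325×10^6 J × (1 kJ / 1000 J) = 1325 kJ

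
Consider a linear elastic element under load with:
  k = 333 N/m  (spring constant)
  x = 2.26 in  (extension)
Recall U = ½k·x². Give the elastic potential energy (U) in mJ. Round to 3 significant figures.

549 mJ

U is given directly by: U = ½kx².
k = 333 N/m; x = 2.26 in = 0.05740 m.
U = 0.5487 J  (the unit combination reduces to kg·m²/s² = J)
0.5487 J × (1 mJ / 0.001000 J) = 548.7 mJ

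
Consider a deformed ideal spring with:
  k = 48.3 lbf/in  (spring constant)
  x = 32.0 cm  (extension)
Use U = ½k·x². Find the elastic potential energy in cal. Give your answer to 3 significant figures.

104 cal

U is given directly by: U = ½kx².
k = 48.3 lbf/in = 8459 N/m; x = 32.0 cm = 0.3200 m.
U = 433.1 J
433.1 J × (1 cal / 4.184 J) = 103.5 cal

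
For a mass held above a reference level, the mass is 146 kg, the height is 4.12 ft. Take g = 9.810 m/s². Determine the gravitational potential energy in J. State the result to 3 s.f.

1800 J

PE is given directly by: PE = mgh.
m = 146 kg; h = 4.12 ft = 1.256 m; g = 9.810 m/s².
PE = 1799 J  (the unit combination reduces to kg·m²/s² = J)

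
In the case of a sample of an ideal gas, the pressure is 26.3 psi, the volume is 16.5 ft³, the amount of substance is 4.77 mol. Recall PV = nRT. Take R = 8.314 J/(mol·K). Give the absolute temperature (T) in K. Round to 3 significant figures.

From the ideal-gas law: T = PV/(nR).
P = 26.3 psi = 1.813×10^5 Pa; V = 16.5 ft³ = 0.4672 m³; n = 4.77 mol; R = 8.314 J/(mol·K).
T = 2136 K

2140 K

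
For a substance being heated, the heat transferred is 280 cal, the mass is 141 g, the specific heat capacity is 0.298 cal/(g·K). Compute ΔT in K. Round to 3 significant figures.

6.66 K

Solving Q = m·c·ΔT for ΔT: ΔT = Q/(m·c).
Q = 280 cal = 1172 J; m = 141 g = 0.1410 kg; c = 0.298 cal/(g·K) = 1247 J/(kg·K).
ΔT = 6.664 K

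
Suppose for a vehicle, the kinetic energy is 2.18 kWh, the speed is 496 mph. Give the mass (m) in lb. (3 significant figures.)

Rearranging KE = ½mv² for m: m = 2·KE/v².
KE = 2.18 kWh = 7.848×10^6 J; v = 496 mph = 221.7 m/s.
m = 319.3 kg
319.3 kg × (1 lb / 0.4536 kg) = 703.8 lb

704 lb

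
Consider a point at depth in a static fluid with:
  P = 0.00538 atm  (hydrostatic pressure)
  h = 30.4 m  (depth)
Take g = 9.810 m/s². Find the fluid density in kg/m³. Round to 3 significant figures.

1.83 kg/m³

Solving P = ρ·g·h for ρ: ρ = P/(g·h).
P = 0.00538 atm = 545.1 Pa; h = 30.4 m; g = 9.810 m/s².
ρ = 1.828 kg/m³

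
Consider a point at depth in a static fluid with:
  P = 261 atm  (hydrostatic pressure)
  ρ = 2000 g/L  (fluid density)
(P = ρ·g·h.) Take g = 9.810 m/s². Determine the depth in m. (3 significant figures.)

Rearranging P = ρ·g·h for h: h = P/(ρ·g).
P = 261 atm = 2.645×10^7 Pa; ρ = 2000 g/L = 2000 kg/m³; g = 9.810 m/s².
h = 1348 m

1350 m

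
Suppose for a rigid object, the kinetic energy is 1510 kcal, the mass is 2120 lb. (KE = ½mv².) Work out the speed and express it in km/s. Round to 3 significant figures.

0.115 km/s

Rearranging KE = ½mv² for v: v = √(2·KE/m).
KE = 1510 kcal = 6.318×10^6 J; m = 2120 lb = 961.6 kg.
v = 114.6 m/s
114.6 m/s × (1 km/s / 1000 m/s) = 0.1146 km/s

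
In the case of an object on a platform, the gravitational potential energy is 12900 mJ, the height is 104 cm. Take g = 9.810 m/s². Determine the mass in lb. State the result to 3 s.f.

Rearranging PE = m·g·h for m: m = PE/(g·h).
PE = 12900 mJ = 12.90 J; h = 104 cm = 1.040 m; g = 9.810 m/s².
m = 1.264 kg
1.264 kg × (1 lb / 0.4536 kg) = 2.788 lb

2.79 lb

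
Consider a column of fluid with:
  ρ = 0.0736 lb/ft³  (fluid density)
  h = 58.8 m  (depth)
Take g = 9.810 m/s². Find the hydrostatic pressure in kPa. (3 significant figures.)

Directly: P = ρgh.
ρ = 0.0736 lb/ft³ = 1.179 kg/m³; h = 58.8 m; g = 9.810 m/s².
P = 680.1 Pa
680.1 Pa × (1 kPa / 1000 Pa) = 0.6801 kPa

0.680 kPa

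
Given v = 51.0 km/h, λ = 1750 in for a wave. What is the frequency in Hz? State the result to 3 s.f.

Rearranging v = f·λ for f: f = v/λ.
v = 51.0 km/h = 14.17 m/s; λ = 1750 in = 44.45 m.
f = 0.3187 Hz

0.319 Hz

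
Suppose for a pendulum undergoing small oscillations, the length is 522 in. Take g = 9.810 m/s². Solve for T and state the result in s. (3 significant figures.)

Directly: T = 2π√(L/g).
L = 522 in = 13.26 m; g = 9.810 m/s².
T = 7.305 s

7.30 s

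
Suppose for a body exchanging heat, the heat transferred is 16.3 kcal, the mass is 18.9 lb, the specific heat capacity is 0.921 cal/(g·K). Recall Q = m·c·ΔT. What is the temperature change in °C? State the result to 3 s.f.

2.06 °C

Solving Q = m·c·ΔT for ΔT: ΔT = Q/(m·c).
Q = 16.3 kcal = 68199 J; m = 18.9 lb = 8.573 kg; c = 0.921 cal/(g·K) = 3853 J/(kg·K).
ΔT = 2.064 K
Since 1 °C = 1 K, 2.064 °C.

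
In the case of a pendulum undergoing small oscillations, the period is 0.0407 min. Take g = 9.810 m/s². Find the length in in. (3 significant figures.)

58.3 in

Rearranging: L = g·(T/2π)².
T = 0.0407 min = 2.442 s; g = 9.810 m/s².
L = 1.482 m
1.482 m × (1 in / 0.02540 m) = 58.34 in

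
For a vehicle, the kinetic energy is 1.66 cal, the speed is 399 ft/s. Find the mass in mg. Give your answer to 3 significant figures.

Solving KE = ½mv² for m: m = 2·KE/v².
KE = 1.66 cal = 6.945 J; v = 399 ft/s = 121.6 m/s.
m = 9.392×10^-4 kg
9.392×10^-4 kg × (1 mg / 1.000×10^-6 kg) = 939.2 mg

939 mg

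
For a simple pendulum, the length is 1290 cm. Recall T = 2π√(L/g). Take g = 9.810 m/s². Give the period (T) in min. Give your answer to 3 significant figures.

T is given directly by: T = 2π√(L/g).
L = 1290 cm = 12.90 m; g = 9.810 m/s².
T = 7.205 s
7.205 s × (1 min / 60.00 s) = 0.1201 min

0.120 min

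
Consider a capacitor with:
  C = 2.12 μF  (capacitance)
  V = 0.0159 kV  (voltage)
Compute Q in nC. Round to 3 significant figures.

33700 nC

Rearranging C = Q/V for Q: Q = CV.
C = 2.12 μF = 2.120×10^-6 F; V = 0.0159 kV = 15.90 V.
Q = 3.371×10^-5 C
3.371×10^-5 C × (1 nC / 1.000×10^-9 C) = 33708 nC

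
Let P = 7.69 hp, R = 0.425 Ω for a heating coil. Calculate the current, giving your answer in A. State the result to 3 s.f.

116 A

Rearranging P = I²R for I: I = √(P/R).
P = 7.69 hp = 5734 W; R = 0.425 Ω.
I = 116.2 A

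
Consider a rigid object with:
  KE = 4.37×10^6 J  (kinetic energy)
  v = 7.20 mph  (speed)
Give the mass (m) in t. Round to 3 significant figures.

Solving KE = ½mv² for m: m = 2·KE/v².
KE = 4.37×10^6 J; v = 7.20 mph = 3.219 m/s.
m = 8.436×10^5 kg
8.436×10^5 kg × (1 t / 1000 kg) = 843.6 t

844 t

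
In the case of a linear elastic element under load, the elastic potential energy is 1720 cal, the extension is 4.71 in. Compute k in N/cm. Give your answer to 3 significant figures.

Rearranging: k = 2U/x².
U = 1720 cal = 7196 J; x = 4.71 in = 0.1196 m.
k = 1.006×10^6 N/m
1.006×10^6 N/m × (1 N/cm / 100.0 N/m) = 10056 N/cm

10100 N/cm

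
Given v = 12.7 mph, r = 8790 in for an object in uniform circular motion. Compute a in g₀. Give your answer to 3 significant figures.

Directly: a = v²/r.
v = 12.7 mph = 5.677 m/s; r = 8790 in = 223.3 m.
a = 0.1444 m/s²
0.1444 m/s² × (1 g₀ / 9.807 m/s²) = 0.01472 g₀

0.0147 g₀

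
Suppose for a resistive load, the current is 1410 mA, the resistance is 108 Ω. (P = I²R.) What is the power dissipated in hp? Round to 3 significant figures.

P is given directly by: P = I²R.
I = 1410 mA = 1.410 A; R = 108 Ω.
P = 214.7 W  (the unit combination reduces to kg·m²/s³ = W)
214.7 W × (1 hp / 745.7 W) = 0.2879 hp

0.288 hp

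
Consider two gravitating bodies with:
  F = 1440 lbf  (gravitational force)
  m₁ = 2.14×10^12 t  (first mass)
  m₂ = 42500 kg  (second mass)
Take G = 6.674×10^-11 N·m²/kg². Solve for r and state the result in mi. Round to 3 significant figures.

From Newton's law of gravitation: r = √(G·m₁m₂/F).
F = 1440 lbf = 6405 N; m₁ = 2.14×10^12 t = 2.140×10^15 kg; m₂ = 42500 kg; G = 6.674×10^-11 N·m²/kg².
r = 973.5 m
973.5 m × (1 mi / 1609 m) = 0.6049 mi

0.605 mi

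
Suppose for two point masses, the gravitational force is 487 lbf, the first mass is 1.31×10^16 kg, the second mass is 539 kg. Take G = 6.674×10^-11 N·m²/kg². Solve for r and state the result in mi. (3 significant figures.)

0.290 mi

From Newton's law of gravitation: r = √(G·m₁m₂/F).
F = 487 lbf = 2166 N; m₁ = 1.31×10^16 kg; m₂ = 539 kg; G = 6.674×10^-11 N·m²/kg².
r = 466.4 m
466.4 m × (1 mi / 1609 m) = 0.2898 mi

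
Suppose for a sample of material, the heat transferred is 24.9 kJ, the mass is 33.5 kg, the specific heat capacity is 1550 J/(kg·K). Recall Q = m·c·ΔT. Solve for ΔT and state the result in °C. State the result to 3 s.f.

Rearranging: ΔT = Q/(m·c).
Q = 24.9 kJ = 24900 J; m = 33.5 kg; c = 1550 J/(kg·K).
ΔT = 0.4795 K
Since 1 °C = 1 K, 0.4795 °C.

0.480 °C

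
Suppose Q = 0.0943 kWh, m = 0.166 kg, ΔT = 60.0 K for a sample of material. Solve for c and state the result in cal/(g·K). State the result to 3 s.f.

8.15 cal/(g·K)

Rearranging: c = Q/(m·ΔT).
Q = 0.0943 kWh = 3.395×10^5 J; m = 0.166 kg; ΔT = 60.0 K.
c = 34084 J/(kg·K)
34084 J/(kg·K) × (1 cal/(g·K) / 4184 J/(kg·K)) = 8.146 cal/(g·K)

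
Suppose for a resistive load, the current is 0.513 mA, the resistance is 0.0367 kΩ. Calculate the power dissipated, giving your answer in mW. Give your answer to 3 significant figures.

0.00966 mW

Directly: P = I²R.
I = 0.513 mA = 5.130×10^-4 A; R = 0.0367 kΩ = 36.70 Ω.
P = 9.658×10^-6 W
9.658×10^-6 W × (1 mW / 0.001000 W) = 0.009658 mW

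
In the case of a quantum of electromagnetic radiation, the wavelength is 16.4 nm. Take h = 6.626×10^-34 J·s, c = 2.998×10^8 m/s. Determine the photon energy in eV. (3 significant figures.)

75.6 eV

E is given directly by: E = hc/λ.
λ = 16.4 nm = 1.640×10^-8 m; h = 6.626×10^-34 J·s; c = 2.998×10^8 m/s.
E = 1.211×10^-17 J  (the unit combination reduces to kg·m²/s² = J)
1.211×10^-17 J × (1 eV / 1.602×10^-19 J) = 75.60 eV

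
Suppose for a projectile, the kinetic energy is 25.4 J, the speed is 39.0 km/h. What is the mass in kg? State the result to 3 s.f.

0.433 kg

Solving KE = ½mv² for m: m = 2·KE/v².
KE = 25.4 J; v = 39.0 km/h = 10.83 m/s.
m = 0.4329 kg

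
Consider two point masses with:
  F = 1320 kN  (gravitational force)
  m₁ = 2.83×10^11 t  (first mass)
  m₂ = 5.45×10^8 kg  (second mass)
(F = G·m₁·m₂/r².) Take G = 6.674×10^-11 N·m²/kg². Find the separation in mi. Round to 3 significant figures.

Solving F = G·m₁·m₂/r² for r: r = √(G·m₁m₂/F).
F = 1320 kN = 1.320×10^6 N; m₁ = 2.83×10^11 t = 2.830×10^14 kg; m₂ = 5.45×10^8 kg; G = 6.674×10^-11 N·m²/kg².
r = 2793 m
2793 m × (1 mi / 1609 m) = 1.735 mi

1.74 mi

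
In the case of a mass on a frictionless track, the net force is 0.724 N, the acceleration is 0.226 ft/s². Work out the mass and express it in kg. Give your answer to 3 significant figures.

Rearranging F = m·a for m: m = F/a.
F = 0.724 N; a = 0.226 ft/s² = 0.06888 m/s².
m = 10.51 kg

10.5 kg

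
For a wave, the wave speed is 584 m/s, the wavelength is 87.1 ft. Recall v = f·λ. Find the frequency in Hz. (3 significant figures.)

Solving v = f·λ for f: f = v/λ.
v = 584 m/s; λ = 87.1 ft = 26.55 m.
f = 22.00 Hz

22.0 Hz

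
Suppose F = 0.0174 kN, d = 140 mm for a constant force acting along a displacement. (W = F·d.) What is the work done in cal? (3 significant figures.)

0.582 cal

W is given directly by: W = F·d.
F = 0.0174 kN = 17.40 N; d = 140 mm = 0.1400 m.
W = 2.436 J
2.436 J × (1 cal / 4.184 J) = 0.5822 cal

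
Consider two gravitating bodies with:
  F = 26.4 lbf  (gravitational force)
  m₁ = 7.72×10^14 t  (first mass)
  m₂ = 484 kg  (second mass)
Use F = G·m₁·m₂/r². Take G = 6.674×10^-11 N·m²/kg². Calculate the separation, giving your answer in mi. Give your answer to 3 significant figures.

9.05 mi

Solving F = G·m₁·m₂/r² for r: r = √(G·m₁m₂/F).
F = 26.4 lbf = 117.4 N; m₁ = 7.72×10^14 t = 7.720×10^17 kg; m₂ = 484 kg; G = 6.674×10^-11 N·m²/kg².
r = 14572 m
14572 m × (1 mi / 1609 m) = 9.055 mi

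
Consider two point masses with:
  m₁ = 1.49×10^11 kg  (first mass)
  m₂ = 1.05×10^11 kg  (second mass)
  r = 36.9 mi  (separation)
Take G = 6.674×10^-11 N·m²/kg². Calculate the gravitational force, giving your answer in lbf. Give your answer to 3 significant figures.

66.6 lbf

F is given directly by: F = Gm₁m₂/r².
m₁ = 1.49×10^11 kg; m₂ = 1.05×10^11 kg; r = 36.9 mi = 59385 m; G = 6.674×10^-11 N·m²/kg².
F = 296.1 N
296.1 N × (1 lbf / 4.448 N) = 66.56 lbf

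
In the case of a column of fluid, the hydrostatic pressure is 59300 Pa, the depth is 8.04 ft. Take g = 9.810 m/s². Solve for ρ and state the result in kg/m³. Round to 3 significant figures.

Rearranging P = ρ·g·h for ρ: ρ = P/(g·h).
P = 59300 Pa; h = 8.04 ft = 2.451 m; g = 9.810 m/s².
ρ = 2467 kg/m³

2470 kg/m³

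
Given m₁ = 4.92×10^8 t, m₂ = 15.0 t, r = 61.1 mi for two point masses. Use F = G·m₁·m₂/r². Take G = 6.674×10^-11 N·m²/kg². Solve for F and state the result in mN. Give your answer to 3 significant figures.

0.0509 mN

From Newton's law of gravitation: F = Gm₁m₂/r².
m₁ = 4.92×10^8 t = 4.920×10^11 kg; m₂ = 15.0 t = 15000 kg; r = 61.1 mi = 98331 m; G = 6.674×10^-11 N·m²/kg².
F = 5.094×10^-5 N
5.094×10^-5 N × (1 mN / 0.001000 N) = 0.05094 mN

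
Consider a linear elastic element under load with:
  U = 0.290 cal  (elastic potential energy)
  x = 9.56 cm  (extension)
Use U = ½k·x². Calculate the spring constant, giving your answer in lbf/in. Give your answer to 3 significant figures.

1.52 lbf/in

Solving U = ½k·x² for k: k = 2U/x².
U = 0.290 cal = 1.213 J; x = 9.56 cm = 0.09560 m.
k = 265.5 N/m
265.5 N/m × (1 lbf/in / 175.1 N/m) = 1.516 lbf/in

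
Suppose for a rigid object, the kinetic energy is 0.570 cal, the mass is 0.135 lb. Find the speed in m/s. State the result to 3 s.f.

8.83 m/s

Rearranging KE = ½mv² for v: v = √(2·KE/m).
KE = 0.570 cal = 2.385 J; m = 0.135 lb = 0.06123 kg.
v = 8.826 m/s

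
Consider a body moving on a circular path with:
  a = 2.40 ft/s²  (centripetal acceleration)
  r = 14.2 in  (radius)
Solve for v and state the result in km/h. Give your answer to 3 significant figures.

1.85 km/h

Solving a = v²/r for v: v = √(a·r).
a = 2.40 ft/s² = 0.7315 m/s²; r = 14.2 in = 0.3607 m.
v = 0.5137 m/s
0.5137 m/s × (1 km/h / 0.2778 m/s) = 1.849 km/h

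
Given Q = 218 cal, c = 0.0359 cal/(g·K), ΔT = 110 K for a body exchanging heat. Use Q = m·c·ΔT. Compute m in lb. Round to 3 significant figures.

Solving Q = m·c·ΔT for m: m = Q/(c·ΔT).
Q = 218 cal = 912.1 J; c = 0.0359 cal/(g·K) = 150.2 J/(kg·K); ΔT = 110 K.
m = 0.05520 kg
0.05520 kg × (1 lb / 0.4536 kg) = 0.1217 lb

0.122 lb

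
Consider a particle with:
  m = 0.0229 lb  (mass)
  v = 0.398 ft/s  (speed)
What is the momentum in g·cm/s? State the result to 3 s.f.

126 g·cm/s

p is given directly by: p = mv.
m = 0.0229 lb = 0.01039 kg; v = 0.398 ft/s = 0.1213 m/s.
p = 0.001260 kg·m/s
0.001260 kg·m/s × (1 g·cm/s / 1.000×10^-5 kg·m/s) = 126.0 g·cm/s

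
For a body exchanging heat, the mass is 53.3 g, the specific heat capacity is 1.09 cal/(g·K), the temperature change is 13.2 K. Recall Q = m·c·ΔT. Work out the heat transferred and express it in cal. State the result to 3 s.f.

Q is given directly by: Q = mcΔT.
m = 53.3 g = 0.05330 kg; c = 1.09 cal/(g·K) = 4561 J/(kg·K); ΔT = 13.2 K.
Q = 3209 J
3209 J × (1 cal / 4.184 J) = 766.9 cal

767 cal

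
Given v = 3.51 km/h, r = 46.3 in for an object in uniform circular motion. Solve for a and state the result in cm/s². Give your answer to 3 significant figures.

80.8 cm/s²

a is given directly by: a = v²/r.
v = 3.51 km/h = 0.9750 m/s; r = 46.3 in = 1.176 m.
a = 0.8083 m/s²
0.8083 m/s² × (1 cm/s² / 0.01000 m/s²) = 80.83 cm/s²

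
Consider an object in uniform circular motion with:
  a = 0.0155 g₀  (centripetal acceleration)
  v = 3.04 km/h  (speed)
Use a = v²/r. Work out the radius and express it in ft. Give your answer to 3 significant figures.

Solving a = v²/r for r: r = v²/a.
a = 0.0155 g₀ = 0.1520 m/s²; v = 3.04 km/h = 0.8444 m/s.
r = 4.691 m
4.691 m × (1 ft / 0.3048 m) = 15.39 ft

15.4 ft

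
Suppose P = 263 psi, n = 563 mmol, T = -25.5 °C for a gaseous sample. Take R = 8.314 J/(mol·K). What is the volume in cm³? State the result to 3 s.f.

From the ideal-gas law: V = nRT/P.
P = 263 psi = 1.813×10^6 Pa; n = 563 mmol = 0.5630 mol; T = -25.5 °C = 247.6 K; R = 8.314 J/(mol·K).
V = 6.393×10^-4 m³
6.393×10^-4 m³ × (1 cm³ / 1.000×10^-6 m³) = 639.3 cm³

639 cm³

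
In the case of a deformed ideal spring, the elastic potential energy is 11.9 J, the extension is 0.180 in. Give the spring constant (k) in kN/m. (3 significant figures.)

1140 kN/m

Solving U = ½k·x² for k: k = 2U/x².
U = 11.9 J; x = 0.180 in = 0.004572 m.
k = 1.139×10^6 N/m
1.139×10^6 N/m × (1 kN/m / 1000 N/m) = 1139 kN/m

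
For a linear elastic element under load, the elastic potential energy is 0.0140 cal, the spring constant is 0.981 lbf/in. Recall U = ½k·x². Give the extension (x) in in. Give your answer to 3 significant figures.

Solving U = ½k·x² for x: x = √(2U/k).
U = 0.0140 cal = 0.05858 J; k = 0.981 lbf/in = 171.8 N/m.
x = 0.02611 m
0.02611 m × (1 in / 0.02540 m) = 1.028 in

1.03 in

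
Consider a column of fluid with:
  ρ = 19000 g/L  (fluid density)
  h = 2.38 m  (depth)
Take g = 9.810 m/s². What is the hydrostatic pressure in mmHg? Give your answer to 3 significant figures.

3330 mmHg

P is given directly by: P = ρgh.
ρ = 19000 g/L = 19000 kg/m³; h = 2.38 m; g = 9.810 m/s².
P = 4.436×10^5 Pa  (the unit combination reduces to kg/(m·s²) = Pa)
4.436×10^5 Pa × (1 mmHg / 133.3 Pa) = 3327 mmHg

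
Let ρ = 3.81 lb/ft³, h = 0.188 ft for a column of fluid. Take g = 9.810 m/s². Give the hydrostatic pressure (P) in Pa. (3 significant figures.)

P is given directly by: P = ρgh.
ρ = 3.81 lb/ft³ = 61.03 kg/m³; h = 0.188 ft = 0.05730 m; g = 9.810 m/s².
P = 34.31 Pa

34.3 Pa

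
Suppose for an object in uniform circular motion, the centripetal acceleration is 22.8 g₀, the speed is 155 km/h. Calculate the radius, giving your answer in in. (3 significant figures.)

326 in

Rearranging a = v²/r for r: r = v²/a.
a = 22.8 g₀ = 223.6 m/s²; v = 155 km/h = 43.06 m/s.
r = 8.291 m
8.291 m × (1 in / 0.02540 m) = 326.4 in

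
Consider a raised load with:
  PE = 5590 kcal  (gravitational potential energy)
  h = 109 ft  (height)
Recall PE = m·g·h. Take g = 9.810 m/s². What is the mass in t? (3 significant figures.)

Rearranging PE = m·g·h for m: m = PE/(g·h).
PE = 5590 kcal = 2.339×10^7 J; h = 109 ft = 33.22 m; g = 9.810 m/s².
m = 71762 kg
71762 kg × (1 t / 1000 kg) = 71.76 t

71.8 t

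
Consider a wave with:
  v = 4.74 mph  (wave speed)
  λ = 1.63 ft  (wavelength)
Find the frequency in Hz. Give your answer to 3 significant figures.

4.27 Hz

Rearranging: f = v/λ.
v = 4.74 mph = 2.119 m/s; λ = 1.63 ft = 0.4968 m.
f = 4.265 Hz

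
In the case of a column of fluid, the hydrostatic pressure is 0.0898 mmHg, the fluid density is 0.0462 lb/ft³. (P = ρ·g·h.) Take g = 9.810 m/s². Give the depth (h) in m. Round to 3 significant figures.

Solving P = ρ·g·h for h: h = P/(ρ·g).
P = 0.0898 mmHg = 11.97 Pa; ρ = 0.0462 lb/ft³ = 0.7401 kg/m³; g = 9.810 m/s².
h = 1.649 m

1.65 m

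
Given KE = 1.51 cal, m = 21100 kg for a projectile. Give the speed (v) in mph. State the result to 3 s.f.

0.0547 mph

Rearranging KE = ½mv² for v: v = √(2·KE/m).
KE = 1.51 cal = 6.318 J; m = 21100 kg.
v = 0.02447 m/s
0.02447 m/s × (1 mph / 0.4470 m/s) = 0.05474 mph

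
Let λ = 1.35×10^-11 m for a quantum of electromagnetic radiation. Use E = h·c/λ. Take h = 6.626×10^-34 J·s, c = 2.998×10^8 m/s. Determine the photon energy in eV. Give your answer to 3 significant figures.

91800 eV

E is given directly by: E = hc/λ.
λ = 1.35×10^-11 m; h = 6.626×10^-34 J·s; c = 2.998×10^8 m/s.
E = 1.471×10^-14 J
1.471×10^-14 J × (1 eV / 1.602×10^-19 J) = 91841 eV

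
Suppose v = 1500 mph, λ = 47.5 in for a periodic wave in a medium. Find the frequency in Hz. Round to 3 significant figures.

Rearranging: f = v/λ.
v = 1500 mph = 670.6 m/s; λ = 47.5 in = 1.206 m.
f = 555.8 Hz

556 Hz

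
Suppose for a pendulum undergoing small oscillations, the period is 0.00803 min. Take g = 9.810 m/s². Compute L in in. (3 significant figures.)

Rearranging: L = g·(T/2π)².
T = 0.00803 min = 0.4818 s; g = 9.810 m/s².
L = 0.05768 m
0.05768 m × (1 in / 0.02540 m) = 2.271 in

2.27 in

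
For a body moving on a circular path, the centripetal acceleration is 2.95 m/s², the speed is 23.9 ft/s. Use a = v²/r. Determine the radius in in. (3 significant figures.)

Solving a = v²/r for r: r = v²/a.
a = 2.95 m/s²; v = 23.9 ft/s = 7.285 m/s.
r = 17.99 m
17.99 m × (1 in / 0.02540 m) = 708.2 in

708 in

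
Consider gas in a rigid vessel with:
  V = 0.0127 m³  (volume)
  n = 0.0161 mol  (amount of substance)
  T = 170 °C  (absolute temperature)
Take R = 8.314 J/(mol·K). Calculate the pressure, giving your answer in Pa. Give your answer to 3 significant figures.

4670 Pa

P is given directly by: P = nRT/V.
V = 0.0127 m³; n = 0.0161 mol; T = 170 °C = 443.1 K; R = 8.314 J/(mol·K).
P = 4671 Pa  (the unit combination reduces to kg/(m·s²) = Pa)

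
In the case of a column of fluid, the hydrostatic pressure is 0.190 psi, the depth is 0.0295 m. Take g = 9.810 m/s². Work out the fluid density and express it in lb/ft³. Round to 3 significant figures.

283 lb/ft³

Solving P = ρ·g·h for ρ: ρ = P/(g·h).
P = 0.190 psi = 1310 Pa; h = 0.0295 m; g = 9.810 m/s².
ρ = 4527 kg/m³
4527 kg/m³ × (1 lb/ft³ / 16.02 kg/m³) = 282.6 lb/ft³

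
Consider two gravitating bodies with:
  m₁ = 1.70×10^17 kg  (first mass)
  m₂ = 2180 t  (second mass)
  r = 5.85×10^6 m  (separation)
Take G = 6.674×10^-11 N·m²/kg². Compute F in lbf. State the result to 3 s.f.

0.162 lbf

From Newton's law of gravitation: F = Gm₁m₂/r².
m₁ = 1.70×10^17 kg; m₂ = 2180 t = 2.180×10^6 kg; r = 5.85×10^6 m; G = 6.674×10^-11 N·m²/kg².
F = 0.7227 N
0.7227 N × (1 lbf / 4.448 N) = 0.1625 lbf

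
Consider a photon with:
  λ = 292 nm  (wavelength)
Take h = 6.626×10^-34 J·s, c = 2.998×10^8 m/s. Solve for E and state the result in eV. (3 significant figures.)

4.25 eV

Directly: E = hc/λ.
λ = 292 nm = 2.920×10^-7 m; h = 6.626×10^-34 J·s; c = 2.998×10^8 m/s.
E = 6.803×10^-19 J
6.803×10^-19 J × (1 eV / 1.602×10^-19 J) = 4.246 eV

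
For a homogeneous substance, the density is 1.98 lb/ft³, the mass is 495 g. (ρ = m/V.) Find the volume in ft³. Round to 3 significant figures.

Rearranging: V = m/ρ.
ρ = 1.98 lb/ft³ = 31.72 kg/m³; m = 495 g = 0.4950 kg.
V = 0.01561 m³
0.01561 m³ × (1 ft³ / 0.02832 m³) = 0.5512 ft³

0.551 ft³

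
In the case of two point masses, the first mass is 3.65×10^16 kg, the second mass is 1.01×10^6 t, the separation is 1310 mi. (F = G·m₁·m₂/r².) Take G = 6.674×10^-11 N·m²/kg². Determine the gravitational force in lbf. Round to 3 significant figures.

124 lbf

From Newton's law of gravitation: F = Gm₁m₂/r².
m₁ = 3.65×10^16 kg; m₂ = 1.01×10^6 t = 1.010×10^9 kg; r = 1310 mi = 2.108×10^6 m; G = 6.674×10^-11 N·m²/kg².
F = 553.6 N  (the unit combination reduces to kg·m/s² = N)
553.6 N × (1 lbf / 4.448 N) = 124.4 lbf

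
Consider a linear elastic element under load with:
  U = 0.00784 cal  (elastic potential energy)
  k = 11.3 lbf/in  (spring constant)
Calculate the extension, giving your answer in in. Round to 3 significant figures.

Rearranging U = ½k·x² for x: x = √(2U/k).
U = 0.00784 cal = 0.03280 J; k = 11.3 lbf/in = 1979 N/m.
x = 0.005758 m
0.005758 m × (1 in / 0.02540 m) = 0.2267 in

0.227 in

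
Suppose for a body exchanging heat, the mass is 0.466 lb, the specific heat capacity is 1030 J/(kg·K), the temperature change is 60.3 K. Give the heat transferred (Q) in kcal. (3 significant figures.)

Q is given directly by: Q = mcΔT.
m = 0.466 lb = 0.2114 kg; c = 1030 J/(kg·K); ΔT = 60.3 K.
Q = 13128 J
13128 J × (1 kcal / 4184 J) = 3.138 kcal

3.14 kcal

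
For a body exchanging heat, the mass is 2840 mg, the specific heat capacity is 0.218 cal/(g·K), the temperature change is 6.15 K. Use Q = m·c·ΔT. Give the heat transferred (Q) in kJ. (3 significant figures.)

0.0159 kJ

Directly: Q = mcΔT.
m = 2840 mg = 0.002840 kg; c = 0.218 cal/(g·K) = 912.1 J/(kg·K); ΔT = 6.15 K.
Q = 15.93 J
15.93 J × (1 kJ / 1000 J) = 0.01593 kJ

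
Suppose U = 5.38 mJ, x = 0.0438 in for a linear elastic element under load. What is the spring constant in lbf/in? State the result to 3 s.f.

Rearranging: k = 2U/x².
U = 5.38 mJ = 0.005380 J; x = 0.0438 in = 0.001113 m.
k = 8694 N/m
8694 N/m × (1 lbf/in / 175.1 N/m) = 49.64 lbf/in

49.6 lbf/in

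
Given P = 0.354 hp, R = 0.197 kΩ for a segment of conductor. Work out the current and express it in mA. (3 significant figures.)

1160 mA

Rearranging P = I²R for I: I = √(P/R).
P = 0.354 hp = 264.0 W; R = 0.197 kΩ = 197.0 Ω.
I = 1.158 A
1.158 A × (1 mA / 0.001000 A) = 1158 mA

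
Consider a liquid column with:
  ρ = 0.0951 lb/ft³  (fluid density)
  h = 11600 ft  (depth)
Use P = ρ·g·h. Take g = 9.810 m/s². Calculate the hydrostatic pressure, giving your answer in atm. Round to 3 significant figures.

P is given directly by: P = ρgh.
ρ = 0.0951 lb/ft³ = 1.523 kg/m³; h = 11600 ft = 3536 m; g = 9.810 m/s².
P = 52838 Pa  (the unit combination reduces to kg/(m·s²) = Pa)
52838 Pa × (1 atm / 1.013×10^5 Pa) = 0.5215 atm

0.521 atm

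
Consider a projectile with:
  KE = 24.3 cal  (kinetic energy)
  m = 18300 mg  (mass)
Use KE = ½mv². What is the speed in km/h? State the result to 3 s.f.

379 km/h

Rearranging: v = √(2·KE/m).
KE = 24.3 cal = 101.7 J; m = 18300 mg = 0.01830 kg.
v = 105.4 m/s
105.4 m/s × (1 km/h / 0.2778 m/s) = 379.5 km/h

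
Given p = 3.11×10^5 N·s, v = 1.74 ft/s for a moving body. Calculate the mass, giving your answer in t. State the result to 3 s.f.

586 t

Rearranging p = m·v for m: m = p/v.
p = 3.11×10^5 N·s = 3.110×10^5 kg·m/s; v = 1.74 ft/s = 0.5304 m/s.
m = 5.864×10^5 kg
5.864×10^5 kg × (1 t / 1000 kg) = 586.4 t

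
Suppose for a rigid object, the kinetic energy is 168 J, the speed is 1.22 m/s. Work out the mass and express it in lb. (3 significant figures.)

498 lb

Rearranging KE = ½mv² for m: m = 2·KE/v².
KE = 168 J; v = 1.22 m/s.
m = 225.7 kg
225.7 kg × (1 lb / 0.4536 kg) = 497.7 lb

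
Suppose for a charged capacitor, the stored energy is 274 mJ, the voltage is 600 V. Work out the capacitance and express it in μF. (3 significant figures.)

Solving E = ½C·V² for C: C = 2E/V².
E = 274 mJ = 0.2740 J; V = 600 V.
C = 1.522×10^-6 F
1.522×10^-6 F × (1 μF / 1.000×10^-6 F) = 1.522 μF

1.52 μF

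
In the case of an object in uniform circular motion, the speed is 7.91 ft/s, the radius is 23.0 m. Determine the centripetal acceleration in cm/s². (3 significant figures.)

Directly: a = v²/r.
v = 7.91 ft/s = 2.411 m/s; r = 23.0 m.
a = 0.2527 m/s²
0.2527 m/s² × (1 cm/s² / 0.01000 m/s²) = 25.27 cm/s²

25.3 cm/s²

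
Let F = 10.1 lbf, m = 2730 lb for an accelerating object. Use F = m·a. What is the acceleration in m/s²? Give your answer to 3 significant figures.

Solving F = m·a for a: a = F/m.
F = 10.1 lbf = 44.93 N; m = 2730 lb = 1238 kg.
a = 0.03628 m/s²

0.0363 m/s²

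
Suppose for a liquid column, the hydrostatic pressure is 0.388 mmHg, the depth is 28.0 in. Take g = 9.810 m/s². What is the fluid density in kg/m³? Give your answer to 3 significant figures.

7.41 kg/m³

Rearranging P = ρ·g·h for ρ: ρ = P/(g·h).
P = 0.388 mmHg = 51.73 Pa; h = 28.0 in = 0.7112 m; g = 9.810 m/s².
ρ = 7.414 kg/m³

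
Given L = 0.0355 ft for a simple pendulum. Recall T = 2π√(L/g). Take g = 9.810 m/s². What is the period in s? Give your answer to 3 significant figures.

0.209 s

Directly: T = 2π√(L/g).
L = 0.0355 ft = 0.01082 m; g = 9.810 m/s².
T = 0.2087 s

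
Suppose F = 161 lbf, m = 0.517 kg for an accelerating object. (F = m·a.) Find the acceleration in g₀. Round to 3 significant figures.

Solving F = m·a for a: a = F/m.
F = 161 lbf = 716.2 N; m = 0.517 kg.
a = 1385 m/s²
1385 m/s² × (1 g₀ / 9.807 m/s²) = 141.3 g₀

141 g₀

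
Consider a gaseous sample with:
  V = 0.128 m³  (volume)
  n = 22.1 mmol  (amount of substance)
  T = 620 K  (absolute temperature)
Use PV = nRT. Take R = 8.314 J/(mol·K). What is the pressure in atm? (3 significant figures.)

From the ideal-gas law: P = nRT/V.
V = 0.128 m³; n = 22.1 mmol = 0.02210 mol; T = 620 K; R = 8.314 J/(mol·K).
P = 890.0 Pa
890.0 Pa × (1 atm / 1.013×10^5 Pa) = 0.008783 atm

0.00878 atm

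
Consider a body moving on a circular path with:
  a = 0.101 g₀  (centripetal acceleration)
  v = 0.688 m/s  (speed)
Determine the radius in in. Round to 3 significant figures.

Rearranging: r = v²/a.
a = 0.101 g₀ = 0.9905 m/s²; v = 0.688 m/s.
r = 0.4779 m
0.4779 m × (1 in / 0.02540 m) = 18.81 in

18.8 in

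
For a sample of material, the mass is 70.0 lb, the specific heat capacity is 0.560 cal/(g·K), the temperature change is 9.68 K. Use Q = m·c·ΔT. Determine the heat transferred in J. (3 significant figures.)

Directly: Q = mcΔT.
m = 70.0 lb = 31.75 kg; c = 0.560 cal/(g·K) = 2343 J/(kg·K); ΔT = 9.68 K.
Q = 7.201×10^5 J

7.20×10^5 J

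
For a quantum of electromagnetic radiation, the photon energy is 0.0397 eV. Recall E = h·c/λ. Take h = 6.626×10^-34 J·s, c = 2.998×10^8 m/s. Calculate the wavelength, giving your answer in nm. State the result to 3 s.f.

Solving E = h·c/λ for λ: λ = hc/E.
E = 0.0397 eV = 6.361×10^-21 J; h = 6.626×10^-34 J·s; c = 2.998×10^8 m/s.
λ = 3.123×10^-5 m
3.123×10^-5 m × (1 nm / 1.000×10^-9 m) = 31231 nm

31200 nm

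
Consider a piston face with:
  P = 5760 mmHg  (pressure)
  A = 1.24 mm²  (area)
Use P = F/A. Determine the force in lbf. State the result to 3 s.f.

0.214 lbf

Solving P = F/A for F: F = P·A.
P = 5760 mmHg = 7.679×10^5 Pa; A = 1.24 mm² = 1.240×10^-6 m².
F = 0.9522 N
0.9522 N × (1 lbf / 4.448 N) = 0.2141 lbf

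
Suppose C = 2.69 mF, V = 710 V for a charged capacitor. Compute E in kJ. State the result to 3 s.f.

0.678 kJ

Directly: E = ½CV².
C = 2.69 mF = 0.002690 F; V = 710 V.
E = 678.0 J  (the unit combination reduces to kg·m²/s² = J)
678.0 J × (1 kJ / 1000 J) = 0.6780 kJ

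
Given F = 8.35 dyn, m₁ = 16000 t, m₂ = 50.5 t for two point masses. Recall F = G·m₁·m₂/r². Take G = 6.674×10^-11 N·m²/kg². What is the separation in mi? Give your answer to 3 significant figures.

0.499 mi

Rearranging F = G·m₁·m₂/r² for r: r = √(G·m₁m₂/F).
F = 8.35 dyn = 8.350×10^-5 N; m₁ = 16000 t = 1.600×10^7 kg; m₂ = 50.5 t = 50500 kg; G = 6.674×10^-11 N·m²/kg².
r = 803.6 m
803.6 m × (1 mi / 1609 m) = 0.4994 mi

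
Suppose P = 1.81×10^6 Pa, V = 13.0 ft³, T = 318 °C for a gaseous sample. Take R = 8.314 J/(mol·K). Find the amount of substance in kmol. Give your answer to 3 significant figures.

Solving PV = nRT for n: n = PV/(RT).
P = 1.81×10^6 Pa; V = 13.0 ft³ = 0.3681 m³; T = 318 °C = 591.1 K; R = 8.314 J/(mol·K).
n = 135.6 mol
135.6 mol × (1 kmol / 1000 mol) = 0.1356 kmol

0.136 kmol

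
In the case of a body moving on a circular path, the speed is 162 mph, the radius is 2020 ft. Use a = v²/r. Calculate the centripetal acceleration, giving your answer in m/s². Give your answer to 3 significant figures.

8.52 m/s²

a is given directly by: a = v²/r.
v = 162 mph = 72.42 m/s; r = 2020 ft = 615.7 m.
a = 8.518 m/s²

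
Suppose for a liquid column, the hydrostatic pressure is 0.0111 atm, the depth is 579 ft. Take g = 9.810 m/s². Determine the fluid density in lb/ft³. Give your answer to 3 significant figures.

0.0406 lb/ft³

Rearranging P = ρ·g·h for ρ: ρ = P/(g·h).
P = 0.0111 atm = 1125 Pa; h = 579 ft = 176.5 m; g = 9.810 m/s².
ρ = 0.6496 kg/m³
0.6496 kg/m³ × (1 lb/ft³ / 16.02 kg/m³) = 0.04056 lb/ft³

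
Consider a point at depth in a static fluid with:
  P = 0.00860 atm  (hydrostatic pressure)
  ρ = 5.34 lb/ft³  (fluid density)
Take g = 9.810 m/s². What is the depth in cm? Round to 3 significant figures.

104 cm

Rearranging: h = P/(ρ·g).
P = 0.00860 atm = 871.4 Pa; ρ = 5.34 lb/ft³ = 85.54 kg/m³; g = 9.810 m/s².
h = 1.038 m
1.038 m × (1 cm / 0.01000 m) = 103.8 cm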